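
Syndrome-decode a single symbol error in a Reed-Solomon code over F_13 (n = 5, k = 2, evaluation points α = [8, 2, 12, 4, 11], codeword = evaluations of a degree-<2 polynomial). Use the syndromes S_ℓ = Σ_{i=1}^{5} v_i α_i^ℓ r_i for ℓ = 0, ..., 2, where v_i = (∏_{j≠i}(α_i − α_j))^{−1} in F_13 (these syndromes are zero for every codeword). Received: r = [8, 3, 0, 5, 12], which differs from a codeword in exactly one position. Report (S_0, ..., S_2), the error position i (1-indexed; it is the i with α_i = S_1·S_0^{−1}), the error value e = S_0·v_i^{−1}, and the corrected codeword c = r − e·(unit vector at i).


S = (6, 9, 7), error at position 1, error magnitude e = 12, c = [9, 3, 0, 5, 12].

Step 1: column multipliers v_i = (∏_{j≠i}(α_i − α_j))^{−1} mod 13.
  i = 1 (α = 8): (8−2)(8−12)(8−4)(8−11) = 6·(−4)·4·(−3) = 288 ≡ 2, so v_1 = 2^{−1} = 7 (mod 13).
  i = 2 (α = 2): (2−8)(2−12)(2−4)(2−11) = (−6)·(−10)·(−2)·(−9) = 1080 ≡ 1, so v_2 = 1^{−1} = 1 (mod 13).
  i = 3 (α = 12): (12−8)(12−2)(12−4)(12−11) = 4·10·8·1 = 320 ≡ 8, so v_3 = 8^{−1} = 5 (mod 13).
  i = 4 (α = 4): (4−8)(4−2)(4−12)(4−11) = (−4)·2·(−8)·(−7) = −448 ≡ 7, so v_4 = 7^{−1} = 2 (mod 13).
  i = 5 (α = 11): (11−8)(11−2)(11−12)(11−4) = 3·9·(−1)·7 = −189 ≡ 6, so v_5 = 6^{−1} = 11 (mod 13).
  v = [7, 1, 5, 2, 11].
Step 2: syndromes of r = [8, 3, 0, 5, 12] (all sums mod 13).
  S_0 = Σ v_i r_i = 7·8 + 1·3 + 5·0 + 2·5 + 11·12 = 201 ≡ 6.
  S_1 = Σ v_i α_i r_i = 7·8·8 + 1·2·3 + 5·12·0 + 2·4·5 + 11·11·12 = 1946 ≡ 9.
  α_i^2 mod 13 = [12, 4, 1, 3, 4].
  S_2 = Σ v_i α_i^2 r_i = 7·12·8 + 1·4·3 + 5·1·0 + 2·3·5 + 11·4·12 = 1242 ≡ 7.
  S = (6, 9, 7) ≠ 0, so r is not a codeword (an error is present).
Step 3: locate the error. For a single error e at position i, S_ℓ = v_i·e·α_i^ℓ, so α_err = S_1/S_0.
  S_0^{−1} = 6^{−1} = 11 (mod 13), so α_err = 9·11 = 99 ≡ 8 = α_1. Error position i = 1.
  Consistency check: S_2/S_1 = 7·3 = 21 ≡ 8 = α_err ✓ (single-error assumption holds).
Step 4: error magnitude e = S_0/v_1 = S_0·∏_{j≠1}(α_1 − α_j) = 6·2 = 12 ≡ 12 (mod 13).
Step 5: correct position 1: c_1 = r_1 − e = 8 − 12 ≡ 9 (mod 13). Hence c = [9, 3, 0, 5, 12].
  Check: interpolating c through the α_i gives m(x) = 1 + 1·x (degree < 2) with m(α_i) = c_i for every i, so c is indeed a codeword.


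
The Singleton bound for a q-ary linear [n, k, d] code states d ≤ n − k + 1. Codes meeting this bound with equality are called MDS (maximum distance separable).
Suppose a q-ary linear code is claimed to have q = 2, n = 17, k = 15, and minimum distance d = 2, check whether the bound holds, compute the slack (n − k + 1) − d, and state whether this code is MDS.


Singleton RHS = n − k + 1 = 3, slack = 1, bound satisfied, not MDS.

Singleton bound: d ≤ n − k + 1.
Here n = 17, k = 15, so n − k + 1 = 3.
Given d = 2, check d ≤ 3: YES.
Slack = (n − k + 1) − d = 1.
The code is NOT MDS (slack = 1 > 0).
Description: the claimed parameters are [17, 15, 2]_2; such a code would be non-MDS.


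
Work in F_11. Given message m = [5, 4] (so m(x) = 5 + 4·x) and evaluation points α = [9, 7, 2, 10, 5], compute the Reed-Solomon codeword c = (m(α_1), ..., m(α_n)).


c = [8, 0, 2, 1, 3]

Message polynomial: m(x) = 5 + 4·x (mod 11).
For each evaluation point α_i, compute m(α_i) mod 11:
  α_1 = 9: Horner steps 4 → 8, so m(9) = 8.
  α_2 = 7: Horner steps 4 → 0, so m(7) = 0.
  α_3 = 2: Horner steps 4 → 2, so m(2) = 2.
  α_4 = 10: Horner steps 4 → 1, so m(10) = 1.
  α_5 = 5: Horner steps 4 → 3, so m(5) = 3.
Codeword c = [8, 0, 2, 1, 3] ∈ F_11^5.


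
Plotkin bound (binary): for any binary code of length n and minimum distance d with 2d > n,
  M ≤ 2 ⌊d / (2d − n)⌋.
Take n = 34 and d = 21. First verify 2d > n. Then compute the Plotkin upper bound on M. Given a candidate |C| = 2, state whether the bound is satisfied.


Plotkin bound M ≤ 4; given |C| = 2 ≤ bound (satisfied).

Check applicability: 2d = 42, n = 34.
2d − n = 8 > 0, so Plotkin applies.
Compute d/(2d−n) = 21/8 ≈ 2.6250.
⌊d/(2d−n)⌋ = 2.
Plotkin bound: M ≤ 2·2 = 4.
Given |C| = 2, check: satisfied.
This |C| is below the Plotkin bound.


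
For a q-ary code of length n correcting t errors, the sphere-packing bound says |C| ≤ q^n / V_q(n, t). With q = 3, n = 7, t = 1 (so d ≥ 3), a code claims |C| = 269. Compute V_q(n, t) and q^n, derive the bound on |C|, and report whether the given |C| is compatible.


V_q(n, t) = 15, q^n = 2187, Hamming bound = 145, |C| = 269 > bound (violated).

Step 1: Compute V_q(n, t) = Σ_{j=0}^1 C(n, j) (q−1)^j.
  j = 0: C(7,0)·(2)^0 = 1·1 = 1.
  j = 1: C(7,1)·(2)^1 = 7·2 = 14.
  V_q(n, t) = 1 + 14 = 15.
Step 2: q^n = 3^7 = 2187.
Step 3: Hamming bound ⌊q^n / V_q(n,t)⌋ = ⌊2187/15⌋ = 145.
Step 4: Compare |C| = 269 to 145: violated.
The claimed |C| lies above the Hamming bound, so no 3-ary code of length 7 with d ≥ 3 can have 269 codewords.


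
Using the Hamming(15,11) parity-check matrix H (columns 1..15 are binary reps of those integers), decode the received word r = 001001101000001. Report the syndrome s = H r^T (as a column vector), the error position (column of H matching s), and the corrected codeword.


s = (0, 1, 0, 0)^T, error position = 4, corrected codeword c = 001101101000001

Compute s = H r^T mod 2 one row at a time:
  s_1 = 0 + 1 + 0 + 0 + 0 + 0 + 0 + 1 = 2 ≡ 0 (mod 2).
  s_2 = 0 + 0 + 1 + 1 + 0 + 0 + 0 + 1 = 3 ≡ 1 (mod 2).
  s_3 = 0 + 1 + 1 + 1 + 0 + 0 + 0 + 1 = 4 ≡ 0 (mod 2).
  s_4 = 0 + 1 + 0 + 1 + 1 + 0 + 0 + 1 = 4 ≡ 0 (mod 2).
s = (0, 1, 0, 0)^T — this equals column 4 of H (binary 0100), so error is at position 4.
Correct: flip bit 4 of r = 001001101000001 to get c = 001101101000001.


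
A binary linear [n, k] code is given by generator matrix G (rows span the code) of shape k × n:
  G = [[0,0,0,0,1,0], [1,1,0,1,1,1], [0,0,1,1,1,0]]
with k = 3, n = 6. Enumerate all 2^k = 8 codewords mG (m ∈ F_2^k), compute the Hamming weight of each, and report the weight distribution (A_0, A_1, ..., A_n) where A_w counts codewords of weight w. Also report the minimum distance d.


Weight distribution: A_0 = 1, A_1 = 1, A_2 = 1, A_3 = 1, A_4 = 2, A_5 = 2. Minimum distance d = 1.

Enumerate all 2^3 = 8 messages m ∈ F_2^3.
For each, compute codeword c = mG in F_2^6, then tally its weight.
  m = 000 → c = 000000, weight = 0.
  m = 100 → c = 000010, weight = 1.
  m = 010 → c = 110111, weight = 5.
  m = 110 → c = 110101, weight = 4.
  m = 001 → c = 001110, weight = 3.
  m = 101 → c = 001100, weight = 2.
  m = 011 → c = 111001, weight = 4.
  m = 111 → c = 111011, weight = 5.
Tally weights:
  weight 0: 1 codewords.
  weight 1: 1 codewords.
  weight 2: 1 codewords.
  weight 3: 1 codewords.
  weight 4: 2 codewords.
  weight 5: 2 codewords.
Minimum distance d = smallest w > 0 with A_w > 0 = 1.
Sanity: Σ A_w = 8 = 2^3 = 8 ✓.


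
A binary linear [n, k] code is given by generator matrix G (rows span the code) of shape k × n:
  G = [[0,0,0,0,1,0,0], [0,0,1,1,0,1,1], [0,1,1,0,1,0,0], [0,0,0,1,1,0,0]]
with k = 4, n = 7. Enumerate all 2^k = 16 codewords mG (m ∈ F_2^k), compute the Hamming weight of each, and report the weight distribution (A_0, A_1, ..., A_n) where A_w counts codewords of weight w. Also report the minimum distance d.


Weight distribution: A_0 = 1, A_1 = 2, A_2 = 2, A_3 = 4, A_4 = 5, A_5 = 2. Minimum distance d = 1.

Enumerate all 2^4 = 16 messages m ∈ F_2^4.
For each, compute codeword c = mG in F_2^7, then tally its weight.
  m = 0000 → c = 0000000, weight = 0.
  m = 1000 → c = 0000100, weight = 1.
  m = 0100 → c = 0011011, weight = 4.
  m = 1100 → c = 0011111, weight = 5.
  m = 0010 → c = 0110100, weight = 3.
  m = 1010 → c = 0110000, weight = 2.
  m = 0110 → c = 0101111, weight = 5.
  m = 1110 → c = 0101011, weight = 4.
  m = 0001 → c = 0001100, weight = 2.
  m = 1001 → c = 0001000, weight = 1.
  m = 0101 → c = 0010111, weight = 4.
  m = 1101 → c = 0010011, weight = 3.
  m = 0011 → c = 0111000, weight = 3.
  m = 1011 → c = 0111100, weight = 4.
  m = 0111 → c = 0100011, weight = 3.
  m = 1111 → c = 0100111, weight = 4.
Tally weights:
  weight 0: 1 codewords.
  weight 1: 2 codewords.
  weight 2: 2 codewords.
  weight 3: 4 codewords.
  weight 4: 5 codewords.
  weight 5: 2 codewords.
Minimum distance d = smallest w > 0 with A_w > 0 = 1.
Sanity: Σ A_w = 16 = 2^4 = 16 ✓.


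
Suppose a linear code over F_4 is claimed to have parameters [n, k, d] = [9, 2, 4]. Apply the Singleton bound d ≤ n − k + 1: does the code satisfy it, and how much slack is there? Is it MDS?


Singleton RHS = n − k + 1 = 8, slack = 4, bound satisfied, not MDS.

Singleton bound: d ≤ n − k + 1.
Here n = 9, k = 2, so n − k + 1 = 8.
Given d = 4, check d ≤ 8: YES.
Slack = (n − k + 1) − d = 4.
The code is NOT MDS (slack = 4 > 0).
Description: the claimed parameters are [9, 2, 4]_4; such a code would be non-MDS.


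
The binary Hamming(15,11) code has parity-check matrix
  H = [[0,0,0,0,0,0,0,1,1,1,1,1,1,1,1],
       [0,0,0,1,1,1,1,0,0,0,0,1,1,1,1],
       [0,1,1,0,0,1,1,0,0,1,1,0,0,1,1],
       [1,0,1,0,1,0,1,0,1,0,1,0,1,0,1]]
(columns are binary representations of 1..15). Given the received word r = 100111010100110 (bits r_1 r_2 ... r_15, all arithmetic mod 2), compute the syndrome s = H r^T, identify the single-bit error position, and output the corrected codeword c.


s = (0, 1, 1, 1)^T, error position = 7, corrected codeword c = 100111110100110

Compute s = H r^T mod 2 one row at a time:
  s_1 = 1 + 0 + 1 + 0 + 0 + 1 + 1 + 0 = 4 ≡ 0 (mod 2).
  s_2 = 1 + 1 + 1 + 0 + 0 + 1 + 1 + 0 = 5 ≡ 1 (mod 2).
  s_3 = 0 + 0 + 1 + 0 + 1 + 0 + 1 + 0 = 3 ≡ 1 (mod 2).
  s_4 = 1 + 0 + 1 + 0 + 0 + 0 + 1 + 0 = 3 ≡ 1 (mod 2).
s = (0, 1, 1, 1)^T — this equals column 7 of H (binary 0111), so error is at position 7.
Correct: flip bit 7 of r = 100111010100110 to get c = 100111110100110.


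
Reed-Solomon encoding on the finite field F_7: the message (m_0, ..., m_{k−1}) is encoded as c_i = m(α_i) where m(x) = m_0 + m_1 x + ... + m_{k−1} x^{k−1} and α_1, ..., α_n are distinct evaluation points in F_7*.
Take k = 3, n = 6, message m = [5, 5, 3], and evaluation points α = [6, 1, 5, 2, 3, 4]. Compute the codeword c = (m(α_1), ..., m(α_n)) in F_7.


c = [3, 6, 0, 6, 5, 3]

Message polynomial: m(x) = 5 + 5·x + 3·x^2 (mod 7).
For each evaluation point α_i, compute m(α_i) mod 7:
  α_1 = 6: Horner steps 3 → 2 → 3, so m(6) = 3.
  α_2 = 1: Horner steps 3 → 1 → 6, so m(1) = 6.
  α_3 = 5: Horner steps 3 → 6 → 0, so m(5) = 0.
  α_4 = 2: Horner steps 3 → 4 → 6, so m(2) = 6.
  α_5 = 3: Horner steps 3 → 0 → 5, so m(3) = 5.
  α_6 = 4: Horner steps 3 → 3 → 3, so m(4) = 3.
Codeword c = [3, 6, 0, 6, 5, 3] ∈ F_7^6.


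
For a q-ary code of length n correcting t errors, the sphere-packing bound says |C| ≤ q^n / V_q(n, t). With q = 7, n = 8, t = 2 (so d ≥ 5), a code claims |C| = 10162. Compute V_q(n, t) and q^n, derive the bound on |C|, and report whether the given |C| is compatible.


V_q(n, t) = 1057, q^n = 5764801, Hamming bound = 5453, |C| = 10162 > bound (violated).

Step 1: Compute V_q(n, t) = Σ_{j=0}^2 C(n, j) (q−1)^j.
  j = 0: C(8,0)·(6)^0 = 1·1 = 1.
  j = 1: C(8,1)·(6)^1 = 8·6 = 48.
  j = 2: C(8,2)·(6)^2 = 28·36 = 1008.
  V_q(n, t) = 1 + 48 + 1008 = 1057.
Step 2: q^n = 7^8 = 5764801.
Step 3: Hamming bound ⌊q^n / V_q(n,t)⌋ = ⌊5764801/1057⌋ = 5453.
Step 4: Compare |C| = 10162 to 5453: violated.
The claimed |C| lies above the Hamming bound, so no 7-ary code of length 8 with d ≥ 5 can have 10162 codewords.


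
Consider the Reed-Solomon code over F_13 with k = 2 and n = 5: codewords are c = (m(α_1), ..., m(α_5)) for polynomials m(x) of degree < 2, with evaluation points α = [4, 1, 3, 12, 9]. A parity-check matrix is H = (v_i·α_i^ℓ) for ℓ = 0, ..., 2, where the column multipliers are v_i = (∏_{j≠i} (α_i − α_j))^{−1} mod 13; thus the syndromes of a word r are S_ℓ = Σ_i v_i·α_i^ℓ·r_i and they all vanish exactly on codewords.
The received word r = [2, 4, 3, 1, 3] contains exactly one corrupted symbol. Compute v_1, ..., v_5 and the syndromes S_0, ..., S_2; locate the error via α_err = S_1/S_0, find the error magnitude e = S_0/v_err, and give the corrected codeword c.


S = (1, 3, 9), error at position 3, error magnitude e = 9, c = [2, 4, 7, 1, 3].

Step 1: column multipliers v_i = (∏_{j≠i}(α_i − α_j))^{−1} mod 13.
  i = 1 (α = 4): (4−1)(4−3)(4−12)(4−9) = 3·1·(−8)·(−5) = 120 ≡ 3, so v_1 = 3^{−1} = 9 (mod 13).
  i = 2 (α = 1): (1−4)(1−3)(1−12)(1−9) = (−3)·(−2)·(−11)·(−8) = 528 ≡ 8, so v_2 = 8^{−1} = 5 (mod 13).
  i = 3 (α = 3): (3−4)(3−1)(3−12)(3−9) = (−1)·2·(−9)·(−6) = −108 ≡ 9, so v_3 = 9^{−1} = 3 (mod 13).
  i = 4 (α = 12): (12−4)(12−1)(12−3)(12−9) = 8·11·9·3 = 2376 ≡ 10, so v_4 = 10^{−1} = 4 (mod 13).
  i = 5 (α = 9): (9−4)(9−1)(9−3)(9−12) = 5·8·6·(−3) = −720 ≡ 8, so v_5 = 8^{−1} = 5 (mod 13).
  v = [9, 5, 3, 4, 5].
Step 2: syndromes of r = [2, 4, 3, 1, 3] (all sums mod 13).
  S_0 = Σ v_i r_i = 9·2 + 5·4 + 3·3 + 4·1 + 5·3 = 66 ≡ 1.
  S_1 = Σ v_i α_i r_i = 9·4·2 + 5·1·4 + 3·3·3 + 4·12·1 + 5·9·3 = 302 ≡ 3.
  α_i^2 mod 13 = [3, 1, 9, 1, 3].
  S_2 = Σ v_i α_i^2 r_i = 9·3·2 + 5·1·4 + 3·9·3 + 4·1·1 + 5·3·3 = 204 ≡ 9.
  S = (1, 3, 9) ≠ 0, so r is not a codeword (an error is present).
Step 3: locate the error. For a single error e at position i, S_ℓ = v_i·e·α_i^ℓ, so α_err = S_1/S_0.
  S_0^{−1} = 1^{−1} = 1 (mod 13), so α_err = 3·1 = 3 ≡ 3 = α_3. Error position i = 3.
  Consistency check: S_2/S_1 = 9·9 = 81 ≡ 3 = α_err ✓ (single-error assumption holds).
Step 4: error magnitude e = S_0/v_3 = S_0·∏_{j≠3}(α_3 − α_j) = 1·9 = 9 ≡ 9 (mod 13).
Step 5: correct position 3: c_3 = r_3 − e = 3 − 9 ≡ 7 (mod 13). Hence c = [2, 4, 7, 1, 3].
  Check: interpolating c through the α_i gives m(x) = 9 + 8·x (degree < 2) with m(α_i) = c_i for every i, so c is indeed a codeword.


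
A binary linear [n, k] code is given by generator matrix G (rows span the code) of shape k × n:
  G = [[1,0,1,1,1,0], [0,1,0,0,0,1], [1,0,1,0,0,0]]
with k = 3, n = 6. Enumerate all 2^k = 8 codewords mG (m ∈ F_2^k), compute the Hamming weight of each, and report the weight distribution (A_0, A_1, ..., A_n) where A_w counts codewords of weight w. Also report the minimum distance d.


Weight distribution: A_0 = 1, A_2 = 3, A_4 = 3, A_6 = 1. Minimum distance d = 2.

Enumerate all 2^3 = 8 messages m ∈ F_2^3.
For each, compute codeword c = mG in F_2^6, then tally its weight.
  m = 000 → c = 000000, weight = 0.
  m = 100 → c = 101110, weight = 4.
  m = 010 → c = 010001, weight = 2.
  m = 110 → c = 111111, weight = 6.
  m = 001 → c = 101000, weight = 2.
  m = 101 → c = 000110, weight = 2.
  m = 011 → c = 111001, weight = 4.
  m = 111 → c = 010111, weight = 4.
Tally weights:
  weight 0: 1 codewords.
  weight 2: 3 codewords.
  weight 4: 3 codewords.
  weight 6: 1 codewords.
Minimum distance d = smallest w > 0 with A_w > 0 = 2.
Sanity: Σ A_w = 8 = 2^3 = 8 ✓.


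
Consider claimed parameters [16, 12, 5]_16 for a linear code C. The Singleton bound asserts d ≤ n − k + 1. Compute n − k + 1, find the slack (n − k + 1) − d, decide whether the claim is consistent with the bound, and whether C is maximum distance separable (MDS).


Singleton RHS = n − k + 1 = 5, slack = 0, bound satisfied, MDS.

Singleton bound: d ≤ n − k + 1.
Here n = 16, k = 12, so n − k + 1 = 5.
Given d = 5, check d ≤ 5: YES.
Slack = (n − k + 1) − d = 0.
The code is MDS (slack = 0).
Description: the claimed parameters are [16, 12, 5]_16; such a code would be MDS (meets Singleton bound).


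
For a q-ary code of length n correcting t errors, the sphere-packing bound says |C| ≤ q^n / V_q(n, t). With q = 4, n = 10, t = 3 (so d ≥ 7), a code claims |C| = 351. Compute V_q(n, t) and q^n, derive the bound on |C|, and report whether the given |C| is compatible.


V_q(n, t) = 3676, q^n = 1048576, Hamming bound = 285, |C| = 351 > bound (violated).

Step 1: Compute V_q(n, t) = Σ_{j=0}^3 C(n, j) (q−1)^j.
  j = 0: C(10,0)·(3)^0 = 1·1 = 1.
  j = 1: C(10,1)·(3)^1 = 10·3 = 30.
  j = 2: C(10,2)·(3)^2 = 45·9 = 405.
  j = 3: C(10,3)·(3)^3 = 120·27 = 3240.
  V_q(n, t) = 1 + 30 + 405 + 3240 = 3676.
Step 2: q^n = 4^10 = 1048576.
Step 3: Hamming bound ⌊q^n / V_q(n,t)⌋ = ⌊1048576/3676⌋ = 285.
Step 4: Compare |C| = 351 to 285: violated.
The claimed |C| lies above the Hamming bound, so no 4-ary code of length 10 with d ≥ 7 can have 351 codewords.


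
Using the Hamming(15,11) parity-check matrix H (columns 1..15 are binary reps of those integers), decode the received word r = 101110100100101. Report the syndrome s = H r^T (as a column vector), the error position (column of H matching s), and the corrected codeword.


s = (1, 1, 0, 0)^T, error position = 12, corrected codeword c = 101110100101101

Compute s = H r^T mod 2 one row at a time:
  s_1 = 0 + 0 + 1 + 0 + 0 + 1 + 0 + 1 = 3 ≡ 1 (mod 2).
  s_2 = 1 + 1 + 0 + 1 + 0 + 1 + 0 + 1 = 5 ≡ 1 (mod 2).
  s_3 = 0 + 1 + 0 + 1 + 1 + 0 + 0 + 1 = 4 ≡ 0 (mod 2).
  s_4 = 1 + 1 + 1 + 1 + 0 + 0 + 1 + 1 = 6 ≡ 0 (mod 2).
s = (1, 1, 0, 0)^T — this equals column 12 of H (binary 1100), so error is at position 12.
Correct: flip bit 12 of r = 101110100100101 to get c = 101110100101101.


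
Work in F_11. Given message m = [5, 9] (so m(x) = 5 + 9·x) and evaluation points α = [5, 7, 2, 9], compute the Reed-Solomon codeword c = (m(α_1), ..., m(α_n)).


c = [6, 2, 1, 9]

Message polynomial: m(x) = 5 + 9·x (mod 11).
For each evaluation point α_i, compute m(α_i) mod 11:
  α_1 = 5: Horner steps 9 → 6, so m(5) = 6.
  α_2 = 7: Horner steps 9 → 2, so m(7) = 2.
  α_3 = 2: Horner steps 9 → 1, so m(2) = 1.
  α_4 = 9: Horner steps 9 → 9, so m(9) = 9.
Codeword c = [6, 2, 1, 9] ∈ F_11^4.


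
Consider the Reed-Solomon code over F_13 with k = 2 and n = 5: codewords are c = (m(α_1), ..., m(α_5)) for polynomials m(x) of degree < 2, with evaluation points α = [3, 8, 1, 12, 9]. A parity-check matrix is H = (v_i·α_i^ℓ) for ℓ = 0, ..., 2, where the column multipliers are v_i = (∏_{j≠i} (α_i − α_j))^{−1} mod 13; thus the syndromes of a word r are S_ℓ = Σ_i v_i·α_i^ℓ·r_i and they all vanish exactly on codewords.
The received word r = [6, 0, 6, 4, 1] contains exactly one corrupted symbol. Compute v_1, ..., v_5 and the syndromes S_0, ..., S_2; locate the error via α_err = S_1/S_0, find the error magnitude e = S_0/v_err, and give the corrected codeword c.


S = (4, 12, 10), error at position 1, error magnitude e = 11, c = [8, 0, 6, 4, 1].

Step 1: column multipliers v_i = (∏_{j≠i}(α_i − α_j))^{−1} mod 13.
  i = 1 (α = 3): (3−8)(3−1)(3−12)(3−9) = (−5)·2·(−9)·(−6) = −540 ≡ 6, so v_1 = 6^{−1} = 11 (mod 13).
  i = 2 (α = 8): (8−3)(8−1)(8−12)(8−9) = 5·7·(−4)·(−1) = 140 ≡ 10, so v_2 = 10^{−1} = 4 (mod 13).
  i = 3 (α = 1): (1−3)(1−8)(1−12)(1−9) = (−2)·(−7)·(−11)·(−8) = 1232 ≡ 10, so v_3 = 10^{−1} = 4 (mod 13).
  i = 4 (α = 12): (12−3)(12−8)(12−1)(12−9) = 9·4·11·3 = 1188 ≡ 5, so v_4 = 5^{−1} = 8 (mod 13).
  i = 5 (α = 9): (9−3)(9−8)(9−1)(9−12) = 6·1·8·(−3) = −144 ≡ 12, so v_5 = 12^{−1} = 12 (mod 13).
  v = [11, 4, 4, 8, 12].
Step 2: syndromes of r = [6, 0, 6, 4, 1] (all sums mod 13).
  S_0 = Σ v_i r_i = 11·6 + 4·0 + 4·6 + 8·4 + 12·1 = 134 ≡ 4.
  S_1 = Σ v_i α_i r_i = 11·3·6 + 4·8·0 + 4·1·6 + 8·12·4 + 12·9·1 = 714 ≡ 12.
  α_i^2 mod 13 = [9, 12, 1, 1, 3].
  S_2 = Σ v_i α_i^2 r_i = 11·9·6 + 4·12·0 + 4·1·6 + 8·1·4 + 12·3·1 = 686 ≡ 10.
  S = (4, 12, 10) ≠ 0, so r is not a codeword (an error is present).
Step 3: locate the error. For a single error e at position i, S_ℓ = v_i·e·α_i^ℓ, so α_err = S_1/S_0.
  S_0^{−1} = 4^{−1} = 10 (mod 13), so α_err = 12·10 = 120 ≡ 3 = α_1. Error position i = 1.
  Consistency check: S_2/S_1 = 10·12 = 120 ≡ 3 = α_err ✓ (single-error assumption holds).
Step 4: error magnitude e = S_0/v_1 = S_0·∏_{j≠1}(α_1 − α_j) = 4·6 = 24 ≡ 11 (mod 13).
Step 5: correct position 1: c_1 = r_1 − e = 6 − 11 ≡ 8 (mod 13). Hence c = [8, 0, 6, 4, 1].
  Check: interpolating c through the α_i gives m(x) = 5 + 1·x (degree < 2) with m(α_i) = c_i for every i, so c is indeed a codeword.


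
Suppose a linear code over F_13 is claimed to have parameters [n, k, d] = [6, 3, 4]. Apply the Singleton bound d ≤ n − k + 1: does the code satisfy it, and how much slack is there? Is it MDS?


Singleton RHS = n − k + 1 = 4, slack = 0, bound satisfied, MDS.

Singleton bound: d ≤ n − k + 1.
Here n = 6, k = 3, so n − k + 1 = 4.
Given d = 4, check d ≤ 4: YES.
Slack = (n − k + 1) − d = 0.
The code is MDS (slack = 0).
Description: the claimed parameters are [6, 3, 4]_13; such a code would be MDS (meets Singleton bound).


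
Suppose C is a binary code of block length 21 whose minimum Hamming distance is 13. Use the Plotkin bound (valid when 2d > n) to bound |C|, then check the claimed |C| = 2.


Plotkin bound M ≤ 4; given |C| = 2 ≤ bound (satisfied).

Check applicability: 2d = 26, n = 21.
2d − n = 5 > 0, so Plotkin applies.
Compute d/(2d−n) = 13/5 ≈ 2.6000.
⌊d/(2d−n)⌋ = 2.
Plotkin bound: M ≤ 2·2 = 4.
Given |C| = 2, check: satisfied.
This |C| is below the Plotkin bound.


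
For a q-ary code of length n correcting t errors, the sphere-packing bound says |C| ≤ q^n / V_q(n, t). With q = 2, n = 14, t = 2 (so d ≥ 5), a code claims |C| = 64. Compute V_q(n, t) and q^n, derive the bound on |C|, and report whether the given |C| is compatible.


V_q(n, t) = 106, q^n = 16384, Hamming bound = 154, |C| = 64 ≤ bound (satisfied).

Step 1: Compute V_q(n, t) = Σ_{j=0}^2 C(n, j) (q−1)^j.
  j = 0: C(14,0)·(1)^0 = 1·1 = 1.
  j = 1: C(14,1)·(1)^1 = 14·1 = 14.
  j = 2: C(14,2)·(1)^2 = 91·1 = 91.
  V_q(n, t) = 1 + 14 + 91 = 106.
Step 2: q^n = 2^14 = 16384.
Step 3: Hamming bound ⌊q^n / V_q(n,t)⌋ = ⌊16384/106⌋ = 154.
Step 4: Compare |C| = 64 to 154: satisfied.
The claimed |C| lies below the Hamming bound.


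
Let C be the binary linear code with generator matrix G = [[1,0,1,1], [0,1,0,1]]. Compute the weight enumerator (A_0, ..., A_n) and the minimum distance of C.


Weight distribution: A_0 = 1, A_2 = 1, A_3 = 2. Minimum distance d = 2.

Enumerate all 2^2 = 4 messages m ∈ F_2^2.
For each, compute codeword c = mG in F_2^4, then tally its weight.
  m = 00 → c = 0000, weight = 0.
  m = 10 → c = 1011, weight = 3.
  m = 01 → c = 0101, weight = 2.
  m = 11 → c = 1110, weight = 3.
Tally weights:
  weight 0: 1 codewords.
  weight 2: 1 codewords.
  weight 3: 2 codewords.
Minimum distance d = smallest w > 0 with A_w > 0 = 2.
Sanity: Σ A_w = 4 = 2^2 = 4 ✓.


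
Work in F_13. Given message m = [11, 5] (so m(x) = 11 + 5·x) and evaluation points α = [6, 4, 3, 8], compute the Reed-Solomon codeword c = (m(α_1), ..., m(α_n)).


c = [2, 5, 0, 12]

Message polynomial: m(x) = 11 + 5·x (mod 13).
For each evaluation point α_i, compute m(α_i) mod 13:
  α_1 = 6: Horner steps 5 → 2, so m(6) = 2.
  α_2 = 4: Horner steps 5 → 5, so m(4) = 5.
  α_3 = 3: Horner steps 5 → 0, so m(3) = 0.
  α_4 = 8: Horner steps 5 → 12, so m(8) = 12.
Codeword c = [2, 5, 0, 12] ∈ F_13^4.


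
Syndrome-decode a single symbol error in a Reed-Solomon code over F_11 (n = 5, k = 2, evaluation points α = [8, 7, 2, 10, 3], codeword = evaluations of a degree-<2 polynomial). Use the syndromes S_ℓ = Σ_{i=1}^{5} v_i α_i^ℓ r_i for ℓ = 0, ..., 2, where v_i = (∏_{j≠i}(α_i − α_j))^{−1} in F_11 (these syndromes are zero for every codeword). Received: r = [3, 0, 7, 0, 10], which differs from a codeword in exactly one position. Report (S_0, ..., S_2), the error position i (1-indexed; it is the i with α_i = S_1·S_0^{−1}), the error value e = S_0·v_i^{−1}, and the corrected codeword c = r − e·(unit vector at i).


S = (4, 7, 4), error at position 4, error magnitude e = 2, c = [3, 0, 7, 9, 10].

Step 1: column multipliers v_i = (∏_{j≠i}(α_i − α_j))^{−1} mod 11.
  i = 1 (α = 8): (8−7)(8−2)(8−10)(8−3) = 1·6·(−2)·5 = −60 ≡ 6, so v_1 = 6^{−1} = 2 (mod 11).
  i = 2 (α = 7): (7−8)(7−2)(7−10)(7−3) = (−1)·5·(−3)·4 = 60 ≡ 5, so v_2 = 5^{−1} = 9 (mod 11).
  i = 3 (α = 2): (2−8)(2−7)(2−10)(2−3) = (−6)·(−5)·(−8)·(−1) = 240 ≡ 9, so v_3 = 9^{−1} = 5 (mod 11).
  i = 4 (α = 10): (10−8)(10−7)(10−2)(10−3) = 2·3·8·7 = 336 ≡ 6, so v_4 = 6^{−1} = 2 (mod 11).
  i = 5 (α = 3): (3−8)(3−7)(3−2)(3−10) = (−5)·(−4)·1·(−7) = −140 ≡ 3, so v_5 = 3^{−1} = 4 (mod 11).
  v = [2, 9, 5, 2, 4].
Step 2: syndromes of r = [3, 0, 7, 0, 10] (all sums mod 11).
  S_0 = Σ v_i r_i = 2·3 + 9·0 + 5·7 + 2·0 + 4·10 = 81 ≡ 4.
  S_1 = Σ v_i α_i r_i = 2·8·3 + 9·7·0 + 5·2·7 + 2·10·0 + 4·3·10 = 238 ≡ 7.
  α_i^2 mod 11 = [9, 5, 4, 1, 9].
  S_2 = Σ v_i α_i^2 r_i = 2·9·3 + 9·5·0 + 5·4·7 + 2·1·0 + 4·9·10 = 554 ≡ 4.
  S = (4, 7, 4) ≠ 0, so r is not a codeword (an error is present).
Step 3: locate the error. For a single error e at position i, S_ℓ = v_i·e·α_i^ℓ, so α_err = S_1/S_0.
  S_0^{−1} = 4^{−1} = 3 (mod 11), so α_err = 7·3 = 21 ≡ 10 = α_4. Error position i = 4.
  Consistency check: S_2/S_1 = 4·8 = 32 ≡ 10 = α_err ✓ (single-error assumption holds).
Step 4: error magnitude e = S_0/v_4 = S_0·∏_{j≠4}(α_4 − α_j) = 4·6 = 24 ≡ 2 (mod 11).
Step 5: correct position 4: c_4 = r_4 − e = 0 − 2 ≡ 9 (mod 11). Hence c = [3, 0, 7, 9, 10].
  Check: interpolating c through the α_i gives m(x) = 1 + 3·x (degree < 2) with m(α_i) = c_i for every i, so c is indeed a codeword.


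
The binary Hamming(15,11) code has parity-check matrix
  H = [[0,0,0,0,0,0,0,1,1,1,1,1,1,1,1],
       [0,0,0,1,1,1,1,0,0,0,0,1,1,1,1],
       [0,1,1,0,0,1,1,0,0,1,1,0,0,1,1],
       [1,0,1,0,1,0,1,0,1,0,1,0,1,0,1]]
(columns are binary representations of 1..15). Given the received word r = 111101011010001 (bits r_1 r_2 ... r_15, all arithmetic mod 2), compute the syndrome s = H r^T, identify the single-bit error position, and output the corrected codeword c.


s = (0, 1, 1, 1)^T, error position = 7, corrected codeword c = 111101111010001

Compute s = H r^T mod 2 one row at a time:
  s_1 = 1 + 1 + 0 + 1 + 0 + 0 + 0 + 1 = 4 ≡ 0 (mod 2).
  s_2 = 1 + 0 + 1 + 0 + 0 + 0 + 0 + 1 = 3 ≡ 1 (mod 2).
  s_3 = 1 + 1 + 1 + 0 + 0 + 1 + 0 + 1 = 5 ≡ 1 (mod 2).
  s_4 = 1 + 1 + 0 + 0 + 1 + 1 + 0 + 1 = 5 ≡ 1 (mod 2).
s = (0, 1, 1, 1)^T — this equals column 7 of H (binary 0111), so error is at position 7.
Correct: flip bit 7 of r = 111101011010001 to get c = 111101111010001.


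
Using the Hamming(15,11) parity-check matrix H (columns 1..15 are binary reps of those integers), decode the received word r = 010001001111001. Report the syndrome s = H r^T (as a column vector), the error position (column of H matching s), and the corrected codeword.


s = (1, 1, 1, 1)^T, error position = 15, corrected codeword c = 010001001111000

Compute s = H r^T mod 2 one row at a time:
  s_1 = 0 + 1 + 1 + 1 + 1 + 0 + 0 + 1 = 5 ≡ 1 (mod 2).
  s_2 = 0 + 0 + 1 + 0 + 1 + 0 + 0 + 1 = 3 ≡ 1 (mod 2).
  s_3 = 1 + 0 + 1 + 0 + 1 + 1 + 0 + 1 = 5 ≡ 1 (mod 2).
  s_4 = 0 + 0 + 0 + 0 + 1 + 1 + 0 + 1 = 3 ≡ 1 (mod 2).
s = (1, 1, 1, 1)^T — this equals column 15 of H (binary 1111), so error is at position 15.
Correct: flip bit 15 of r = 010001001111001 to get c = 010001001111000.


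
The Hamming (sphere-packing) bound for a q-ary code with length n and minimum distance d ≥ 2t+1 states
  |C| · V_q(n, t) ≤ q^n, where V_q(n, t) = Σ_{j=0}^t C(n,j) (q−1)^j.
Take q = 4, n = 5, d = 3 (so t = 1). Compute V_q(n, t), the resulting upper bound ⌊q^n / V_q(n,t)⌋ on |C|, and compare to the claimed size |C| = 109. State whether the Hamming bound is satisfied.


V_q(n, t) = 16, q^n = 1024, Hamming bound = 64, |C| = 109 > bound (violated).

Step 1: Compute V_q(n, t) = Σ_{j=0}^1 C(n, j) (q−1)^j.
  j = 0: C(5,0)·(3)^0 = 1·1 = 1.
  j = 1: C(5,1)·(3)^1 = 5·3 = 15.
  V_q(n, t) = 1 + 15 = 16.
Step 2: q^n = 4^5 = 1024.
Step 3: Hamming bound ⌊q^n / V_q(n,t)⌋ = ⌊1024/16⌋ = 64.
Step 4: Compare |C| = 109 to 64: violated.
The claimed |C| lies above the Hamming bound, so no 4-ary code of length 5 with d ≥ 3 can have 109 codewords.


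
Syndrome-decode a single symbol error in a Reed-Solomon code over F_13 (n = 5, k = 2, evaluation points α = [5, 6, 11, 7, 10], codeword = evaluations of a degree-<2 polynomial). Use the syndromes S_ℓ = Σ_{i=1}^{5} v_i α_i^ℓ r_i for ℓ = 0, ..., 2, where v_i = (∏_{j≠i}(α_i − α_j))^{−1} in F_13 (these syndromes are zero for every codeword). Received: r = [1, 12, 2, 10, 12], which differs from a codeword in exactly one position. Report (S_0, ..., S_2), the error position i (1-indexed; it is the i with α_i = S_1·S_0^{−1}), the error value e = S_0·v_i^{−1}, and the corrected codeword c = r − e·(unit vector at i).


S = (12, 3, 4), error at position 5, error magnitude e = 8, c = [1, 12, 2, 10, 4].

Step 1: column multipliers v_i = (∏_{j≠i}(α_i − α_j))^{−1} mod 13.
  i = 1 (α = 5): (5−6)(5−11)(5−7)(5−10) = (−1)·(−6)·(−2)·(−5) = 60 ≡ 8, so v_1 = 8^{−1} = 5 (mod 13).
  i = 2 (α = 6): (6−5)(6−11)(6−7)(6−10) = 1·(−5)·(−1)·(−4) = −20 ≡ 6, so v_2 = 6^{−1} = 11 (mod 13).
  i = 3 (α = 11): (11−5)(11−6)(11−7)(11−10) = 6·5·4·1 = 120 ≡ 3, so v_3 = 3^{−1} = 9 (mod 13).
  i = 4 (α = 7): (7−5)(7−6)(7−11)(7−10) = 2·1·(−4)·(−3) = 24 ≡ 11, so v_4 = 11^{−1} = 6 (mod 13).
  i = 5 (α = 10): (10−5)(10−6)(10−11)(10−7) = 5·4·(−1)·3 = −60 ≡ 5, so v_5 = 5^{−1} = 8 (mod 13).
  v = [5, 11, 9, 6, 8].
Step 2: syndromes of r = [1, 12, 2, 10, 12] (all sums mod 13).
  S_0 = Σ v_i r_i = 5·1 + 11·12 + 9·2 + 6·10 + 8·12 = 311 ≡ 12.
  S_1 = Σ v_i α_i r_i = 5·5·1 + 11·6·12 + 9·11·2 + 6·7·10 + 8·10·12 = 2395 ≡ 3.
  α_i^2 mod 13 = [12, 10, 4, 10, 9].
  S_2 = Σ v_i α_i^2 r_i = 5·12·1 + 11·10·12 + 9·4·2 + 6·10·10 + 8·9·12 = 2916 ≡ 4.
  S = (12, 3, 4) ≠ 0, so r is not a codeword (an error is present).
Step 3: locate the error. For a single error e at position i, S_ℓ = v_i·e·α_i^ℓ, so α_err = S_1/S_0.
  S_0^{−1} = 12^{−1} = 12 (mod 13), so α_err = 3·12 = 36 ≡ 10 = α_5. Error position i = 5.
  Consistency check: S_2/S_1 = 4·9 = 36 ≡ 10 = α_err ✓ (single-error assumption holds).
Step 4: error magnitude e = S_0/v_5 = S_0·∏_{j≠5}(α_5 − α_j) = 12·5 = 60 ≡ 8 (mod 13).
Step 5: correct position 5: c_5 = r_5 − e = 12 − 8 ≡ 4 (mod 13). Hence c = [1, 12, 2, 10, 4].
  Check: interpolating c through the α_i gives m(x) = 11 + 11·x (degree < 2) with m(α_i) = c_i for every i, so c is indeed a codeword.


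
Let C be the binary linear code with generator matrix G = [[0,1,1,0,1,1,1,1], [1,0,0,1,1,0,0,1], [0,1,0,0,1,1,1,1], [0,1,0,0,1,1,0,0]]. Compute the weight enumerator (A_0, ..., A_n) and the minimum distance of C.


Weight distribution: A_0 = 1, A_1 = 1, A_2 = 1, A_3 = 2, A_4 = 3, A_5 = 5, A_6 = 3. Minimum distance d = 1.

Enumerate all 2^4 = 16 messages m ∈ F_2^4.
For each, compute codeword c = mG in F_2^8, then tally its weight.
  m = 0000 → c = 00000000, weight = 0.
  m = 1000 → c = 01101111, weight = 6.
  m = 0100 → c = 10011001, weight = 4.
  m = 1100 → c = 11110110, weight = 6.
  m = 0010 → c = 01001111, weight = 5.
  m = 1010 → c = 00100000, weight = 1.
  m = 0110 → c = 11010110, weight = 5.
  m = 1110 → c = 10111001, weight = 5.
  m = 0001 → c = 01001100, weight = 3.
  m = 1001 → c = 00100011, weight = 3.
  m = 0101 → c = 11010101, weight = 5.
  m = 1101 → c = 10111010, weight = 5.
  m = 0011 → c = 00000011, weight = 2.
  m = 1011 → c = 01101100, weight = 4.
  m = 0111 → c = 10011010, weight = 4.
  m = 1111 → c = 11110101, weight = 6.
Tally weights:
  weight 0: 1 codewords.
  weight 1: 1 codewords.
  weight 2: 1 codewords.
  weight 3: 2 codewords.
  weight 4: 3 codewords.
  weight 5: 5 codewords.
  weight 6: 3 codewords.
Minimum distance d = smallest w > 0 with A_w > 0 = 1.
Sanity: Σ A_w = 16 = 2^4 = 16 ✓.


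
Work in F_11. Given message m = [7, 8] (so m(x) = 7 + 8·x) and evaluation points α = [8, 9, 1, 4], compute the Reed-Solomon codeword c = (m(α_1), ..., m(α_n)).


c = [5, 2, 4, 6]

Message polynomial: m(x) = 7 + 8·x (mod 11).
For each evaluation point α_i, compute m(α_i) mod 11:
  α_1 = 8: Horner steps 8 → 5, so m(8) = 5.
  α_2 = 9: Horner steps 8 → 2, so m(9) = 2.
  α_3 = 1: Horner steps 8 → 4, so m(1) = 4.
  α_4 = 4: Horner steps 8 → 6, so m(4) = 6.
Codeword c = [5, 2, 4, 6] ∈ F_11^4.


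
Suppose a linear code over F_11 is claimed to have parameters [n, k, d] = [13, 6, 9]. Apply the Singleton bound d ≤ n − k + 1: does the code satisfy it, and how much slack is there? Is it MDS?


Singleton RHS = n − k + 1 = 8, slack = -1, bound violated (no such code; not MDS).

Singleton bound: d ≤ n − k + 1.
Here n = 13, k = 6, so n − k + 1 = 8.
Given d = 9, check d ≤ 8: NO.
Slack = (n − k + 1) − d = -1.
The slack is negative: d = 9 exceeds n − k + 1 = 8 by 1, so the Singleton bound is violated and no linear [13, 6, 9]_11 code can exist. In particular it is not MDS (MDS requires d = n − k + 1 exactly).
Description: the claimed parameters are [13, 6, 9]_11; such a code would be impossible (violates the Singleton bound).


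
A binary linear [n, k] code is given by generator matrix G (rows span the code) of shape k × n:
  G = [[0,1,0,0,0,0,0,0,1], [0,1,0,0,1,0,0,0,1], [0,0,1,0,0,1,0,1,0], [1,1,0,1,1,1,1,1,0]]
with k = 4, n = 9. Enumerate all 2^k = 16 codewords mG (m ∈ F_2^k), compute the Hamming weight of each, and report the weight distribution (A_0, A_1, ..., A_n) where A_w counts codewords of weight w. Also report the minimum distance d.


Weight distribution: A_0 = 1, A_1 = 1, A_2 = 1, A_3 = 2, A_4 = 1, A_5 = 3, A_6 = 5, A_7 = 2. Minimum distance d = 1.

Enumerate all 2^4 = 16 messages m ∈ F_2^4.
For each, compute codeword c = mG in F_2^9, then tally its weight.
  m = 0000 → c = 000000000, weight = 0.
  m = 1000 → c = 010000001, weight = 2.
  m = 0100 → c = 010010001, weight = 3.
  m = 1100 → c = 000010000, weight = 1.
  m = 0010 → c = 001001010, weight = 3.
  m = 1010 → c = 011001011, weight = 5.
  m = 0110 → c = 011011011, weight = 6.
  m = 1110 → c = 001011010, weight = 4.
  m = 0001 → c = 110111110, weight = 7.
  m = 1001 → c = 100111111, weight = 7.
  m = 0101 → c = 100101111, weight = 6.
  m = 1101 → c = 110101110, weight = 6.
  m = 0011 → c = 111110100, weight = 6.
  m = 1011 → c = 101110101, weight = 6.
  m = 0111 → c = 101100101, weight = 5.
  m = 1111 → c = 111100100, weight = 5.
Tally weights:
  weight 0: 1 codewords.
  weight 1: 1 codewords.
  weight 2: 1 codewords.
  weight 3: 2 codewords.
  weight 4: 1 codewords.
  weight 5: 3 codewords.
  weight 6: 5 codewords.
  weight 7: 2 codewords.
Minimum distance d = smallest w > 0 with A_w > 0 = 1.
Sanity: Σ A_w = 16 = 2^4 = 16 ✓.


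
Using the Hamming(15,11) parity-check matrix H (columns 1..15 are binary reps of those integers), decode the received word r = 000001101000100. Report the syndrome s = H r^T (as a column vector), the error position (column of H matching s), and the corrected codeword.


s = (0, 1, 0, 1)^T, error position = 5, corrected codeword c = 000011101000100

Compute s = H r^T mod 2 one row at a time:
  s_1 = 0 + 1 + 0 + 0 + 0 + 1 + 0 + 0 = 2 ≡ 0 (mod 2).
  s_2 = 0 + 0 + 1 + 1 + 0 + 1 + 0 + 0 = 3 ≡ 1 (mod 2).
  s_3 = 0 + 0 + 1 + 1 + 0 + 0 + 0 + 0 = 2 ≡ 0 (mod 2).
  s_4 = 0 + 0 + 0 + 1 + 1 + 0 + 1 + 0 = 3 ≡ 1 (mod 2).
s = (0, 1, 0, 1)^T — this equals column 5 of H (binary 0101), so error is at position 5.
Correct: flip bit 5 of r = 000001101000100 to get c = 000011101000100.


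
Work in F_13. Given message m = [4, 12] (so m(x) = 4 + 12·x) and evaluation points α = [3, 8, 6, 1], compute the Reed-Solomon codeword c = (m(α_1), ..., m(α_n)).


c = [1, 9, 11, 3]

Message polynomial: m(x) = 4 + 12·x (mod 13).
For each evaluation point α_i, compute m(α_i) mod 13:
  α_1 = 3: Horner steps 12 → 1, so m(3) = 1.
  α_2 = 8: Horner steps 12 → 9, so m(8) = 9.
  α_3 = 6: Horner steps 12 → 11, so m(6) = 11.
  α_4 = 1: Horner steps 12 → 3, so m(1) = 3.
Codeword c = [1, 9, 11, 3] ∈ F_13^4.


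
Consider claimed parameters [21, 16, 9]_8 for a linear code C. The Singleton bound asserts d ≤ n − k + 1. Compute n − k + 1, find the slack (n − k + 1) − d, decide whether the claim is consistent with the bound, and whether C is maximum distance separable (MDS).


Singleton RHS = n − k + 1 = 6, slack = -3, bound violated (no such code; not MDS).

Singleton bound: d ≤ n − k + 1.
Here n = 21, k = 16, so n − k + 1 = 6.
Given d = 9, check d ≤ 6: NO.
Slack = (n − k + 1) − d = -3.
The slack is negative: d = 9 exceeds n − k + 1 = 6 by 3, so the Singleton bound is violated and no linear [21, 16, 9]_8 code can exist. In particular it is not MDS (MDS requires d = n − k + 1 exactly).
Description: the claimed parameters are [21, 16, 9]_8; such a code would be impossible (violates the Singleton bound).


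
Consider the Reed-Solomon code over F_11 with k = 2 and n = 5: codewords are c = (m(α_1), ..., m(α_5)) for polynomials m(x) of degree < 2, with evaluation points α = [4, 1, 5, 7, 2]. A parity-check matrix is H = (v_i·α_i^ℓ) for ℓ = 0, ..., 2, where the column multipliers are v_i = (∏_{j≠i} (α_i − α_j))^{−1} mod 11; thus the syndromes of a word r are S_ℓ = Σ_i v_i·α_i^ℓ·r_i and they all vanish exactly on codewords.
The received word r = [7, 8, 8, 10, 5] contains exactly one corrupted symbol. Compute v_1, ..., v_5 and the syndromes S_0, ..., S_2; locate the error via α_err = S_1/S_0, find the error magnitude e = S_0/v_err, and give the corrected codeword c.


S = (8, 8, 8), error at position 2, error magnitude e = 4, c = [7, 4, 8, 10, 5].

Step 1: column multipliers v_i = (∏_{j≠i}(α_i − α_j))^{−1} mod 11.
  i = 1 (α = 4): (4−1)(4−5)(4−7)(4−2) = 3·(−1)·(−3)·2 = 18 ≡ 7, so v_1 = 7^{−1} = 8 (mod 11).
  i = 2 (α = 1): (1−4)(1−5)(1−7)(1−2) = (−3)·(−4)·(−6)·(−1) = 72 ≡ 6, so v_2 = 6^{−1} = 2 (mod 11).
  i = 3 (α = 5): (5−4)(5−1)(5−7)(5−2) = 1·4·(−2)·3 = −24 ≡ 9, so v_3 = 9^{−1} = 5 (mod 11).
  i = 4 (α = 7): (7−4)(7−1)(7−5)(7−2) = 3·6·2·5 = 180 ≡ 4, so v_4 = 4^{−1} = 3 (mod 11).
  i = 5 (α = 2): (2−4)(2−1)(2−5)(2−7) = (−2)·1·(−3)·(−5) = −30 ≡ 3, so v_5 = 3^{−1} = 4 (mod 11).
  v = [8, 2, 5, 3, 4].
Step 2: syndromes of r = [7, 8, 8, 10, 5] (all sums mod 11).
  S_0 = Σ v_i r_i = 8·7 + 2·8 + 5·8 + 3·10 + 4·5 = 162 ≡ 8.
  S_1 = Σ v_i α_i r_i = 8·4·7 + 2·1·8 + 5·5·8 + 3·7·10 + 4·2·5 = 690 ≡ 8.
  α_i^2 mod 11 = [5, 1, 3, 5, 4].
  S_2 = Σ v_i α_i^2 r_i = 8·5·7 + 2·1·8 + 5·3·8 + 3·5·10 + 4·4·5 = 646 ≡ 8.
  S = (8, 8, 8) ≠ 0, so r is not a codeword (an error is present).
Step 3: locate the error. For a single error e at position i, S_ℓ = v_i·e·α_i^ℓ, so α_err = S_1/S_0.
  S_0^{−1} = 8^{−1} = 7 (mod 11), so α_err = 8·7 = 56 ≡ 1 = α_2. Error position i = 2.
  Consistency check: S_2/S_1 = 8·7 = 56 ≡ 1 = α_err ✓ (single-error assumption holds).
Step 4: error magnitude e = S_0/v_2 = S_0·∏_{j≠2}(α_2 − α_j) = 8·6 = 48 ≡ 4 (mod 11).
Step 5: correct position 2: c_2 = r_2 − e = 8 − 4 ≡ 4 (mod 11). Hence c = [7, 4, 8, 10, 5].
  Check: interpolating c through the α_i gives m(x) = 3 + 1·x (degree < 2) with m(α_i) = c_i for every i, so c is indeed a codeword.


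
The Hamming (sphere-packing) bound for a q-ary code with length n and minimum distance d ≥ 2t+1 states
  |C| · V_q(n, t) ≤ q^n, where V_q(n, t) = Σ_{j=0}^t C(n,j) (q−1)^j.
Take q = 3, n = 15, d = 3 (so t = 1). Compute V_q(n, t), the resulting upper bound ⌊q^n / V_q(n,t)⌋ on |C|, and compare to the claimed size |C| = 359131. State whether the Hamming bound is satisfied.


V_q(n, t) = 31, q^n = 14348907, Hamming bound = 462867, |C| = 359131 ≤ bound (satisfied).

Step 1: Compute V_q(n, t) = Σ_{j=0}^1 C(n, j) (q−1)^j.
  j = 0: C(15,0)·(2)^0 = 1·1 = 1.
  j = 1: C(15,1)·(2)^1 = 15·2 = 30.
  V_q(n, t) = 1 + 30 = 31.
Step 2: q^n = 3^15 = 14348907.
Step 3: Hamming bound ⌊q^n / V_q(n,t)⌋ = ⌊14348907/31⌋ = 462867.
Step 4: Compare |C| = 359131 to 462867: satisfied.
The claimed |C| lies below the Hamming bound.
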